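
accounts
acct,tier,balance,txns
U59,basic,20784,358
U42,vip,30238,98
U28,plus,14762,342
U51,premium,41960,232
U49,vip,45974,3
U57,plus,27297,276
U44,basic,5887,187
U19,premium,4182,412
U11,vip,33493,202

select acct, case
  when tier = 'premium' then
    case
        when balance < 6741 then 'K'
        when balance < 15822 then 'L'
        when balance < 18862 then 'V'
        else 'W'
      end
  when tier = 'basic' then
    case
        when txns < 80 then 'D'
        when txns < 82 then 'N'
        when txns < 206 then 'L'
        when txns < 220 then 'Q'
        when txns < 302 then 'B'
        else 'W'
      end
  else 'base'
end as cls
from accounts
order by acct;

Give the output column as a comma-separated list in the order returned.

base, K, base, base, L, base, W, base, W

acct=U11: tier='vip' → outer ELSE → base
acct=U19: tier='premium' → inner[balance < 6741] → K
acct=U28: tier='plus' → outer ELSE → base
acct=U42: tier='vip' → outer ELSE → base
acct=U44: tier='basic' → inner[txns < 206] → L
acct=U49: tier='vip' → outer ELSE → base
acct=U51: tier='premium' → inner[ELSE] → W
acct=U57: tier='plus' → outer ELSE → base
acct=U59: tier='basic' → inner[ELSE] → W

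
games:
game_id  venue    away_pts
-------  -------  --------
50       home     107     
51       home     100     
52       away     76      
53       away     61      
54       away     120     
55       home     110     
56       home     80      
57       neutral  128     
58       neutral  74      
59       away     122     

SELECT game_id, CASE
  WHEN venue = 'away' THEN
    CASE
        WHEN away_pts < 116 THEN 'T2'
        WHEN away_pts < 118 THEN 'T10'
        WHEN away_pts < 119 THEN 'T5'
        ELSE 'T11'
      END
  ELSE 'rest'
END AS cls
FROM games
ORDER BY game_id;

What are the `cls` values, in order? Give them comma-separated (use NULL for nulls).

rest, rest, T2, T2, T11, rest, rest, rest, rest, T11

game_id=50: venue='home' → outer ELSE → rest
game_id=51: venue='home' → outer ELSE → rest
game_id=52: venue='away' → inner[away_pts < 116] → T2
game_id=53: venue='away' → inner[away_pts < 116] → T2
game_id=54: venue='away' → inner[ELSE] → T11
game_id=55: venue='home' → outer ELSE → rest
game_id=56: venue='home' → outer ELSE → rest
game_id=57: venue='neutral' → outer ELSE → rest
game_id=58: venue='neutral' → outer ELSE → rest
game_id=59: venue='away' → inner[ELSE] → T11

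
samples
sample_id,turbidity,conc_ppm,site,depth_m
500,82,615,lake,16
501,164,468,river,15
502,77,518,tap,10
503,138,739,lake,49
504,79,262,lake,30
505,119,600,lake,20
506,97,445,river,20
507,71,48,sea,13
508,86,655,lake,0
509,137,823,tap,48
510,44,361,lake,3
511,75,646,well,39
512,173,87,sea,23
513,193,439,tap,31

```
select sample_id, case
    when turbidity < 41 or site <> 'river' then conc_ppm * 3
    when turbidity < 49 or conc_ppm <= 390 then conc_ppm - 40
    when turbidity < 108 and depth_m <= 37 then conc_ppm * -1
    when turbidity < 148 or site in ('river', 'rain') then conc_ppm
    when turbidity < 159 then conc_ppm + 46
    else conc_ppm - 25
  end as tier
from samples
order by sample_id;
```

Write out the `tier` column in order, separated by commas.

sample_id=500: turbidity < 41 or site <> 'river' → 1845
sample_id=501: turbidity < 148 or site in ('river', 'rain') → 468
sample_id=502: turbidity < 41 or site <> 'river' → 1554
sample_id=503: turbidity < 41 or site <> 'river' → 2217
sample_id=504: turbidity < 41 or site <> 'river' → 786
sample_id=505: turbidity < 41 or site <> 'river' → 1800
sample_id=506: turbidity < 108 and depth_m <= 37 → -445
sample_id=507: turbidity < 41 or site <> 'river' → 144
sample_id=508: turbidity < 41 or site <> 'river' → 1965
sample_id=509: turbidity < 41 or site <> 'river' → 2469
sample_id=510: turbidity < 41 or site <> 'river' → 1083
sample_id=511: turbidity < 41 or site <> 'river' → 1938
sample_id=512: turbidity < 41 or site <> 'river' → 261
sample_id=513: turbidity < 41 or site <> 'river' → 1317

1845, 468, 1554, 2217, 786, 1800, -445, 144, 1965, 2469, 1083, 1938, 261, 1317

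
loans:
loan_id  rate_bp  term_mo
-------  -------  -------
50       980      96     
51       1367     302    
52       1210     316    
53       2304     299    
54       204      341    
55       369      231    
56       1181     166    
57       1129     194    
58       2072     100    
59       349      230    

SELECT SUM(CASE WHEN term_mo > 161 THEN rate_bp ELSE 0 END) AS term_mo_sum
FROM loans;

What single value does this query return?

loan_id=50: ✗
loan_id=51: ✓ → 1367
loan_id=52: ✓ → 1210
loan_id=53: ✓ → 2304
loan_id=54: ✓ → 204
loan_id=55: ✓ → 369
loan_id=56: ✓ → 1181
loan_id=57: ✓ → 1129
loan_id=58: ✗
loan_id=59: ✓ → 349
term_mo_sum = 1367 + 1210 + 2304 + 204 + 369 + 1181 + 1129 + 349 = 8113

8113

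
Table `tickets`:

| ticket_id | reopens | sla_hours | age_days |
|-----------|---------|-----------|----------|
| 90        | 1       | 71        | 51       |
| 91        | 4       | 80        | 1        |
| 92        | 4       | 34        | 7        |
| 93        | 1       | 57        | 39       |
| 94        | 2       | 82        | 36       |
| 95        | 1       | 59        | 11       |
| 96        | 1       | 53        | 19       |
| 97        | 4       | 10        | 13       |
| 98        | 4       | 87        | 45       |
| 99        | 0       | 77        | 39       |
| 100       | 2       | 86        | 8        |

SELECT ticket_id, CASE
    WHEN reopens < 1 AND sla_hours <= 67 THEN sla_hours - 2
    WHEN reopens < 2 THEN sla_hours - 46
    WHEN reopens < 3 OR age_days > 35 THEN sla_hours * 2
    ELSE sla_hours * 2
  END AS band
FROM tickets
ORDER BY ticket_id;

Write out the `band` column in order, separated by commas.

25, 160, 68, 11, 164, 13, 7, 20, 174, 31, 172

ticket_id=90: reopens < 2 → 25
ticket_id=91: ELSE → 160
ticket_id=92: ELSE → 68
ticket_id=93: reopens < 2 → 11
ticket_id=94: reopens < 3 OR age_days > 35 → 164
ticket_id=95: reopens < 2 → 13
ticket_id=96: reopens < 2 → 7
ticket_id=97: ELSE → 20
ticket_id=98: reopens < 3 OR age_days > 35 → 174
ticket_id=99: reopens < 2 → 31
ticket_id=100: reopens < 3 OR age_days > 35 → 172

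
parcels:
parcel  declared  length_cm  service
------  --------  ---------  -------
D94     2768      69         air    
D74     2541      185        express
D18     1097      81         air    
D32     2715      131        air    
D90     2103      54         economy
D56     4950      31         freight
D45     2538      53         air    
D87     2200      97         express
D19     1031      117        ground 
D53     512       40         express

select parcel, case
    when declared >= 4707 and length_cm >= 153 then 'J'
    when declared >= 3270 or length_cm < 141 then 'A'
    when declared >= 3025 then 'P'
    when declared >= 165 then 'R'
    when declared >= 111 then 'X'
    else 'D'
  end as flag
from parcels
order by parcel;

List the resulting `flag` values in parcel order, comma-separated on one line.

A, A, A, A, A, A, R, A, A, A

parcel=D18: declared >= 3270 or length_cm < 141 → A
parcel=D19: declared >= 3270 or length_cm < 141 → A
parcel=D32: declared >= 3270 or length_cm < 141 → A
parcel=D45: declared >= 3270 or length_cm < 141 → A
parcel=D53: declared >= 3270 or length_cm < 141 → A
parcel=D56: declared >= 3270 or length_cm < 141 → A
parcel=D74: declared >= 165 → R
parcel=D87: declared >= 3270 or length_cm < 141 → A
parcel=D90: declared >= 3270 or length_cm < 141 → A
parcel=D94: declared >= 3270 or length_cm < 141 → A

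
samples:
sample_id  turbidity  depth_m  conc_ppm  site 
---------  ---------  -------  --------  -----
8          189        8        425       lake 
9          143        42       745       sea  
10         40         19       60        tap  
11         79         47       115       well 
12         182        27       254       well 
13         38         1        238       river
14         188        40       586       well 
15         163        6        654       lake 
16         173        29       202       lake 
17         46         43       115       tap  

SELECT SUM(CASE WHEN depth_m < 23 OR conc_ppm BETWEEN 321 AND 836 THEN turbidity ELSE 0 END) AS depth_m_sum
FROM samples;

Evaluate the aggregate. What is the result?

761

sample_id=8: ✓ → 189
sample_id=9: ✓ → 143
sample_id=10: ✓ → 40
sample_id=11: ✗
sample_id=12: ✗
sample_id=13: ✓ → 38
sample_id=14: ✓ → 188
sample_id=15: ✓ → 163
sample_id=16: ✗
sample_id=17: ✗
depth_m_sum = 189 + 143 + 40 + 38 + 188 + 163 = 761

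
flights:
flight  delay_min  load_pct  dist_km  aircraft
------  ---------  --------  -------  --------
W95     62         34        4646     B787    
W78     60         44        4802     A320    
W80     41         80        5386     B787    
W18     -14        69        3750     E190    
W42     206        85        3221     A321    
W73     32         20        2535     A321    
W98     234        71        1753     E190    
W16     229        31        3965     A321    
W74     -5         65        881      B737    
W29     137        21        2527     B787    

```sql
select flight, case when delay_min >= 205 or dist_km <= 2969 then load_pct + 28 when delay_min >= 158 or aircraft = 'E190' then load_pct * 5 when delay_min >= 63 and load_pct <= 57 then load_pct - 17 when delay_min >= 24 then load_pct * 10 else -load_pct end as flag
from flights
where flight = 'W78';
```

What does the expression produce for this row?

flight = W78: delay_min=60, load_pct=44, dist_km=4802, aircraft=A320.
delay_min >= 205 or dist_km <= 2969 → false
delay_min >= 158 or aircraft = 'E190' → false
delay_min >= 63 and load_pct <= 57 → false
delay_min >= 24 → true → 440

440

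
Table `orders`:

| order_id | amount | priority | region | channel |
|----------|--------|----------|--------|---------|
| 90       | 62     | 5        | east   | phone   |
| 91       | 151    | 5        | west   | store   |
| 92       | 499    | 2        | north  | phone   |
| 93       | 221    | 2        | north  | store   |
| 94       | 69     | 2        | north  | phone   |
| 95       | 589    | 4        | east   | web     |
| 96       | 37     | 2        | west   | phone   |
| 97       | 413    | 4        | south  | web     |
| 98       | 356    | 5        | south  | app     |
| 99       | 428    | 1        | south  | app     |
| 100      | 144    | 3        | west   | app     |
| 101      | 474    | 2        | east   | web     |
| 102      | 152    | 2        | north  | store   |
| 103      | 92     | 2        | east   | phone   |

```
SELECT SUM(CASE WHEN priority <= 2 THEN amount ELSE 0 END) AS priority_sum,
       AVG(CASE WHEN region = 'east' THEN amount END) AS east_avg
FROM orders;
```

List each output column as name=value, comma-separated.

priority_sum=1972, east_avg=304.25

[priority_sum: priority <= 2]
order_id=90: ✗
order_id=91: ✗
order_id=92: ✓ → 499
order_id=93: ✓ → 221
order_id=94: ✓ → 69
order_id=95: ✗
order_id=96: ✓ → 37
order_id=97: ✗
order_id=98: ✗
order_id=99: ✓ → 428
order_id=100: ✗
order_id=101: ✓ → 474
order_id=102: ✓ → 152
order_id=103: ✓ → 92
priority_sum = 499 + 221 + 69 + 37 + 428 + 474 + 152 + 92 = 1972
—
[east_avg: region = 'east']
order_id=90: ✓ → 62
order_id=91: ✗
order_id=92: ✗
order_id=93: ✗
order_id=94: ✗
order_id=95: ✓ → 589
order_id=96: ✗
order_id=97: ✗
order_id=98: ✗
order_id=99: ✗
order_id=100: ✗
order_id=101: ✓ → 474
order_id=102: ✗
order_id=103: ✓ → 92
east_avg = (62 + 589 + 474 + 92) / 4 = 304.25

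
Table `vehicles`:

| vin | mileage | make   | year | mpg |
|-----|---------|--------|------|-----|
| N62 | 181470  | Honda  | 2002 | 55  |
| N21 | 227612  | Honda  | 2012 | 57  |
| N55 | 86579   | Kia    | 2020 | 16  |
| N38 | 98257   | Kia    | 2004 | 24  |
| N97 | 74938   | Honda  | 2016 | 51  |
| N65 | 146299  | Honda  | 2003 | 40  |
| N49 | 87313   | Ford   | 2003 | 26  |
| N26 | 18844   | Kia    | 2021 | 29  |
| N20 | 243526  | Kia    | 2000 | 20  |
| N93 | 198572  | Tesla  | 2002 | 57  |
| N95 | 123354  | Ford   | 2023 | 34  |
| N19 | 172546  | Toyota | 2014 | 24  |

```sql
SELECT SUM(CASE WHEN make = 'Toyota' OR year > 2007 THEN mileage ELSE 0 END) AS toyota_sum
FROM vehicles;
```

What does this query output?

703873

vin=N62: ✗
vin=N21: ✓ → 227612
vin=N55: ✓ → 86579
vin=N38: ✗
vin=N97: ✓ → 74938
vin=N65: ✗
vin=N49: ✗
vin=N26: ✓ → 18844
vin=N20: ✗
vin=N93: ✗
vin=N95: ✓ → 123354
vin=N19: ✓ → 172546
toyota_sum = 227612 + 86579 + 74938 + 18844 + 123354 + 172546 = 703873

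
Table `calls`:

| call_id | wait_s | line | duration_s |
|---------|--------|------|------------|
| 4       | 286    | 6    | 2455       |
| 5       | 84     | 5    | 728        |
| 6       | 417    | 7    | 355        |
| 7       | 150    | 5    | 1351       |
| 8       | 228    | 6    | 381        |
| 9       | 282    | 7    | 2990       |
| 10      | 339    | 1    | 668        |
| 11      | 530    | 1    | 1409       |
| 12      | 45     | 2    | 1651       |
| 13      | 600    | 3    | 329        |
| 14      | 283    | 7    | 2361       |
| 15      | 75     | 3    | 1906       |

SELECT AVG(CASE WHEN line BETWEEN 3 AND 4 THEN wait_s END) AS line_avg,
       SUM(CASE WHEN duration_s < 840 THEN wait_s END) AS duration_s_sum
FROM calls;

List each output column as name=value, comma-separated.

line_avg=337.5, duration_s_sum=1668

[line_avg: line BETWEEN 3 AND 4]
call_id=4: ✗
call_id=5: ✗
call_id=6: ✗
call_id=7: ✗
call_id=8: ✗
call_id=9: ✗
call_id=10: ✗
call_id=11: ✗
call_id=12: ✗
call_id=13: ✓ → 600
call_id=14: ✗
call_id=15: ✓ → 75
line_avg = (600 + 75) / 2 = 337.5
—
[duration_s_sum: duration_s < 840]
call_id=4: ✗
call_id=5: ✓ → 84
call_id=6: ✓ → 417
call_id=7: ✗
call_id=8: ✓ → 228
call_id=9: ✗
call_id=10: ✓ → 339
call_id=11: ✗
call_id=12: ✗
call_id=13: ✓ → 600
call_id=14: ✗
call_id=15: ✗
duration_s_sum = 84 + 417 + 228 + 339 + 600 = 1668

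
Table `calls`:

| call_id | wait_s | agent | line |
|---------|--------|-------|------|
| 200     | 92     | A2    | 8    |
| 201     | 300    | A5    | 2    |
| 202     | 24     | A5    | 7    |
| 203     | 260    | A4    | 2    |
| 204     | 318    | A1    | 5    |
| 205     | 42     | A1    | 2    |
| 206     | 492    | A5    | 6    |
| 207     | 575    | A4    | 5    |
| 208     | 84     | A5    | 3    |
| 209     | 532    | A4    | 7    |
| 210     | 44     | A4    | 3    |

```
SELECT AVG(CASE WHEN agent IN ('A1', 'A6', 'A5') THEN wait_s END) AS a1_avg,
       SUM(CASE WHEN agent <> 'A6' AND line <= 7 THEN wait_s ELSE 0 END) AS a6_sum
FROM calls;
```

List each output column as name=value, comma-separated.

a1_avg=210, a6_sum=2671

[a1_avg: agent IN ('A1', 'A6', 'A5')]
call_id=200: ✗
call_id=201: ✓ → 300
call_id=202: ✓ → 24
call_id=203: ✗
call_id=204: ✓ → 318
call_id=205: ✓ → 42
call_id=206: ✓ → 492
call_id=207: ✗
call_id=208: ✓ → 84
call_id=209: ✗
call_id=210: ✗
a1_avg = (300 + 24 + 318 + 42 + 492 + 84) / 6 = 210
—
[a6_sum: agent <> 'A6' AND line <= 7]
call_id=200: ✗
call_id=201: ✓ → 300
call_id=202: ✓ → 24
call_id=203: ✓ → 260
call_id=204: ✓ → 318
call_id=205: ✓ → 42
call_id=206: ✓ → 492
call_id=207: ✓ → 575
call_id=208: ✓ → 84
call_id=209: ✓ → 532
call_id=210: ✓ → 44
a6_sum = 300 + 24 + 260 + 318 + 42 + 492 + 575 + 84 + 532 + 44 = 2671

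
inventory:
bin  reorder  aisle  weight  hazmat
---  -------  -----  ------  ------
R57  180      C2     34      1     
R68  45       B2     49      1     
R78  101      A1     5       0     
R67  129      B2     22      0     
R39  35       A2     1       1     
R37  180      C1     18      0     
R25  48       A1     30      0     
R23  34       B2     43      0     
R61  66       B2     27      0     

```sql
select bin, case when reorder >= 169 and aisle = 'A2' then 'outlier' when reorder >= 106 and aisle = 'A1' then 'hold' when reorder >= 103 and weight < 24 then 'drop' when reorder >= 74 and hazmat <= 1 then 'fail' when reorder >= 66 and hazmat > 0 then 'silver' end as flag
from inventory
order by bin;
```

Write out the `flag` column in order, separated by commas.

NULL, NULL, drop, NULL, fail, NULL, drop, NULL, fail

bin=R23: (no match → NULL) → NULL
bin=R25: (no match → NULL) → NULL
bin=R37: reorder >= 103 and weight < 24 → drop
bin=R39: (no match → NULL) → NULL
bin=R57: reorder >= 74 and hazmat <= 1 → fail
bin=R61: (no match → NULL) → NULL
bin=R67: reorder >= 103 and weight < 24 → drop
bin=R68: (no match → NULL) → NULL
bin=R78: reorder >= 74 and hazmat <= 1 → fail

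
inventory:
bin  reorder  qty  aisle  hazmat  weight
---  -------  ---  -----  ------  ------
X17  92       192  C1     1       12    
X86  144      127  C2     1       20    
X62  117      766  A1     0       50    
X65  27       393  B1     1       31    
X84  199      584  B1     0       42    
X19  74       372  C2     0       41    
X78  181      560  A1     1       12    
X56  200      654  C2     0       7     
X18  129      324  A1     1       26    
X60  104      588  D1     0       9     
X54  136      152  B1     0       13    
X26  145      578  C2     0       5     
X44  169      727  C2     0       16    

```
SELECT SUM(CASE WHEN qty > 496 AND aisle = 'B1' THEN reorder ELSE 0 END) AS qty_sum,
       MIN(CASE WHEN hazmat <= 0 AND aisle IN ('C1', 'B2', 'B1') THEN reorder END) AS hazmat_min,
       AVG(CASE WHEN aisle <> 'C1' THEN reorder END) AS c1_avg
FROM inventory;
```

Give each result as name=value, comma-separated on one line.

[qty_sum: qty > 496 AND aisle = 'B1']
bin=X17: ✗
bin=X86: ✗
bin=X62: ✗
bin=X65: ✗
bin=X84: ✓ → 199
bin=X19: ✗
bin=X78: ✗
bin=X56: ✗
bin=X18: ✗
bin=X60: ✗
bin=X54: ✗
bin=X26: ✗
bin=X44: ✗
qty_sum = 199
—
[hazmat_min: hazmat <= 0 AND aisle IN ('C1', 'B2', 'B1')]
bin=X17: ✗
bin=X86: ✗
bin=X62: ✗
bin=X65: ✗
bin=X84: ✓ → 199
bin=X19: ✗
bin=X78: ✗
bin=X56: ✗
bin=X18: ✗
bin=X60: ✗
bin=X54: ✓ → 136
bin=X26: ✗
bin=X44: ✗
hazmat_min = MIN(199, 136) = 136
—
[c1_avg: aisle <> 'C1']
bin=X17: ✗
bin=X86: ✓ → 144
bin=X62: ✓ → 117
bin=X65: ✓ → 27
bin=X84: ✓ → 199
bin=X19: ✓ → 74
bin=X78: ✓ → 181
bin=X56: ✓ → 200
bin=X18: ✓ → 129
bin=X60: ✓ → 104
bin=X54: ✓ → 136
bin=X26: ✓ → 145
bin=X44: ✓ → 169
c1_avg = (144 + 117 + 27 + 199 + 74 + 181 + 200 + 129 + 104 + 136 + 145 + 169) / 12 = 135.4166666667

qty_sum=199, hazmat_min=136, c1_avg=135.4166666667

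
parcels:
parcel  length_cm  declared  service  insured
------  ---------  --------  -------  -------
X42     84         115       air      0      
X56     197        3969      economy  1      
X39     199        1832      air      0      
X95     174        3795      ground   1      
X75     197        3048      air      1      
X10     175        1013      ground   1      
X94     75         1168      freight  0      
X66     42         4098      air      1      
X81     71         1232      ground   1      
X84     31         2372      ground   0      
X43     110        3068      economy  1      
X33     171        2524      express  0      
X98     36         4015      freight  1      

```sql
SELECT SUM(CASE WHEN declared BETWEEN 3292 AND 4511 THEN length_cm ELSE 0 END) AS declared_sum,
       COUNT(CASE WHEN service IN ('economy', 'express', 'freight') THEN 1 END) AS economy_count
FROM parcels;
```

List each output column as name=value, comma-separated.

[declared_sum: declared BETWEEN 3292 AND 4511]
parcel=X42: ✗
parcel=X56: ✓ → 197
parcel=X39: ✗
parcel=X95: ✓ → 174
parcel=X75: ✗
parcel=X10: ✗
parcel=X94: ✗
parcel=X66: ✓ → 42
parcel=X81: ✗
parcel=X84: ✗
parcel=X43: ✗
parcel=X33: ✗
parcel=X98: ✓ → 36
declared_sum = 197 + 174 + 42 + 36 = 449
—
[economy_count: service IN ('economy', 'express', 'freight')]
parcel=X42: ✗
parcel=X56: ✓ → 1
parcel=X39: ✗
parcel=X95: ✗
parcel=X75: ✗
parcel=X10: ✗
parcel=X94: ✓ → 1
parcel=X66: ✗
parcel=X81: ✗
parcel=X84: ✗
parcel=X43: ✓ → 1
parcel=X33: ✓ → 1
parcel=X98: ✓ → 1
economy_count = COUNT(1, 1, 1, 1, 1) = 5

declared_sum=449, economy_count=5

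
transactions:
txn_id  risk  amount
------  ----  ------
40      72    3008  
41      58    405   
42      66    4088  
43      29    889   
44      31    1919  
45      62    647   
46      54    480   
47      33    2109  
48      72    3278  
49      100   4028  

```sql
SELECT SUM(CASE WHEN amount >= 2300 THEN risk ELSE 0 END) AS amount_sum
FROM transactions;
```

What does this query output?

310

txn_id=40: ✓ → 72
txn_id=41: ✗
txn_id=42: ✓ → 66
txn_id=43: ✗
txn_id=44: ✗
txn_id=45: ✗
txn_id=46: ✗
txn_id=47: ✗
txn_id=48: ✓ → 72
txn_id=49: ✓ → 100
amount_sum = 72 + 66 + 72 + 100 = 310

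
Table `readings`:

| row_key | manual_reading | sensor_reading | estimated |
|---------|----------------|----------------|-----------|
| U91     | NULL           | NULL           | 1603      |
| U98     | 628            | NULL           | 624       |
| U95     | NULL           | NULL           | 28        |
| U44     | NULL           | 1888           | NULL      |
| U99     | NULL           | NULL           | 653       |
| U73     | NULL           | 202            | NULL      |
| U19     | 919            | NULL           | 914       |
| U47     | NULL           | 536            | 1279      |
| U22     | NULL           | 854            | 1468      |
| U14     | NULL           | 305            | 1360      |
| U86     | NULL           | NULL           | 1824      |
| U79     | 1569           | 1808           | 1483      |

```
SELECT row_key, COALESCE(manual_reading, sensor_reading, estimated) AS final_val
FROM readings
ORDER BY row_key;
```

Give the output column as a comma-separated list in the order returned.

row_key=U14: manual_reading=NULL, sensor_reading=305 → 305
row_key=U19: manual_reading=919 → 919
row_key=U22: manual_reading=NULL, sensor_reading=854 → 854
row_key=U44: manual_reading=NULL, sensor_reading=1888 → 1888
row_key=U47: manual_reading=NULL, sensor_reading=536 → 536
row_key=U73: manual_reading=NULL, sensor_reading=202 → 202
row_key=U79: manual_reading=1569 → 1569
row_key=U86: manual_reading=NULL, sensor_reading=NULL, estimated=1824 → 1824
row_key=U91: manual_reading=NULL, sensor_reading=NULL, estimated=1603 → 1603
row_key=U95: manual_reading=NULL, sensor_reading=NULL, estimated=28 → 28
row_key=U98: manual_reading=628 → 628
row_key=U99: manual_reading=NULL, sensor_reading=NULL, estimated=653 → 653

305, 919, 854, 1888, 536, 202, 1569, 1824, 1603, 28, 628, 653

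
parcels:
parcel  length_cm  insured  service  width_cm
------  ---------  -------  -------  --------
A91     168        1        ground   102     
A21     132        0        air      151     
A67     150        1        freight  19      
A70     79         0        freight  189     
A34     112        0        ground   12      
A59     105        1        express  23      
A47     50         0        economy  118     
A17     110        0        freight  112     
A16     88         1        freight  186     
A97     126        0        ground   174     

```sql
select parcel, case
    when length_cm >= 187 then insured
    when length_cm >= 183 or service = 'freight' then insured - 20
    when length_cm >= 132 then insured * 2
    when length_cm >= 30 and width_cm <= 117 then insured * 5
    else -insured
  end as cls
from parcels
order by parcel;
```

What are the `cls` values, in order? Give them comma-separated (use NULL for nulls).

parcel=A16: length_cm >= 183 or service = 'freight' → -19
parcel=A17: length_cm >= 183 or service = 'freight' → -20
parcel=A21: length_cm >= 132 → 0
parcel=A34: length_cm >= 30 and width_cm <= 117 → 0
parcel=A47: ELSE → 0
parcel=A59: length_cm >= 30 and width_cm <= 117 → 5
parcel=A67: length_cm >= 183 or service = 'freight' → -19
parcel=A70: length_cm >= 183 or service = 'freight' → -20
parcel=A91: length_cm >= 132 → 2
parcel=A97: ELSE → 0

-19, -20, 0, 0, 0, 5, -19, -20, 2, 0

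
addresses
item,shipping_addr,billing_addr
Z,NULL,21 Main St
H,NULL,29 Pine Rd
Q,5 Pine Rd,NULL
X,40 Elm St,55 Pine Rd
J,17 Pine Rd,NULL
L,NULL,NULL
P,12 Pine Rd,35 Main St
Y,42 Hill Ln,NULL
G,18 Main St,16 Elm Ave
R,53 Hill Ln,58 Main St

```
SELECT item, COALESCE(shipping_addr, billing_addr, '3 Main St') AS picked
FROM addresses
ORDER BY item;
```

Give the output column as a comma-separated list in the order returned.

18 Main St, 29 Pine Rd, 17 Pine Rd, 3 Main St, 12 Pine Rd, 5 Pine Rd, 53 Hill Ln, 40 Elm St, 42 Hill Ln, 21 Main St

item=G: shipping_addr=18 Main St → 18 Main St
item=H: shipping_addr=NULL, billing_addr=29 Pine Rd → 29 Pine Rd
item=J: shipping_addr=17 Pine Rd → 17 Pine Rd
item=L: shipping_addr=NULL, billing_addr=NULL, → literal 3 Main St → 3 Main St
item=P: shipping_addr=12 Pine Rd → 12 Pine Rd
item=Q: shipping_addr=5 Pine Rd → 5 Pine Rd
item=R: shipping_addr=53 Hill Ln → 53 Hill Ln
item=X: shipping_addr=40 Elm St → 40 Elm St
item=Y: shipping_addr=42 Hill Ln → 42 Hill Ln
item=Z: shipping_addr=NULL, billing_addr=21 Main St → 21 Main St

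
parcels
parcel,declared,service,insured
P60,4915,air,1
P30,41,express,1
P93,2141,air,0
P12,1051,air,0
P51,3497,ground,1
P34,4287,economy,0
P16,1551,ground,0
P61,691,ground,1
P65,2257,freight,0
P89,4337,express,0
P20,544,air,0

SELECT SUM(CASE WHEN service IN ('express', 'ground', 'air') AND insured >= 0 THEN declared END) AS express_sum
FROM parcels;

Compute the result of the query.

18768

parcel=P60: ✓ → 4915
parcel=P30: ✓ → 41
parcel=P93: ✓ → 2141
parcel=P12: ✓ → 1051
parcel=P51: ✓ → 3497
parcel=P34: ✗
parcel=P16: ✓ → 1551
parcel=P61: ✓ → 691
parcel=P65: ✗
parcel=P89: ✓ → 4337
parcel=P20: ✓ → 544
express_sum = 4915 + 41 + 2141 + 1051 + 3497 + 1551 + 691 + 4337 + 544 = 18768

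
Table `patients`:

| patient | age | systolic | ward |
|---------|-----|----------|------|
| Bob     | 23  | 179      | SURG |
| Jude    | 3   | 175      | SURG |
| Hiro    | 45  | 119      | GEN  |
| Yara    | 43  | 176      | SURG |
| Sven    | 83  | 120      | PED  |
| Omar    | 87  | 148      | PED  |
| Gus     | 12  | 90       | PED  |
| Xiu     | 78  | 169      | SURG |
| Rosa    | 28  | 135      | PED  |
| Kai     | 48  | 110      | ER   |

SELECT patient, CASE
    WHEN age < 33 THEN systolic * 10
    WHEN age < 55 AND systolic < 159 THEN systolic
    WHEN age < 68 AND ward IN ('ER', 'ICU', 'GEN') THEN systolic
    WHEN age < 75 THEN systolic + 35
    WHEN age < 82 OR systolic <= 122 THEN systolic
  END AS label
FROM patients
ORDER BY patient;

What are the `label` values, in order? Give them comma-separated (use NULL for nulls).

patient=Bob: age < 33 → 1790
patient=Gus: age < 33 → 900
patient=Hiro: age < 55 AND systolic < 159 → 119
patient=Jude: age < 33 → 1750
patient=Kai: age < 55 AND systolic < 159 → 110
patient=Omar: (no match → NULL) → NULL
patient=Rosa: age < 33 → 1350
patient=Sven: age < 82 OR systolic <= 122 → 120
patient=Xiu: age < 82 OR systolic <= 122 → 169
patient=Yara: age < 75 → 211

1790, 900, 119, 1750, 110, NULL, 1350, 120, 169, 211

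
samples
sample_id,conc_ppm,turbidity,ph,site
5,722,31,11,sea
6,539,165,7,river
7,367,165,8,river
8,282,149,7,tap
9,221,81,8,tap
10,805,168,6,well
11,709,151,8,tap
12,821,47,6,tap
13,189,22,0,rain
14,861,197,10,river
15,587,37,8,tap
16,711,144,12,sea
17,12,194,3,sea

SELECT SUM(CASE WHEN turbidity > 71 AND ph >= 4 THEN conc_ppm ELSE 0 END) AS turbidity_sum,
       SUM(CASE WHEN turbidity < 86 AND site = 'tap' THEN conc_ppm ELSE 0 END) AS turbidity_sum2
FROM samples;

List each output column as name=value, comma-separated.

turbidity_sum=4495, turbidity_sum2=1629

[turbidity_sum: turbidity > 71 AND ph >= 4]
sample_id=5: ✗
sample_id=6: ✓ → 539
sample_id=7: ✓ → 367
sample_id=8: ✓ → 282
sample_id=9: ✓ → 221
sample_id=10: ✓ → 805
sample_id=11: ✓ → 709
sample_id=12: ✗
sample_id=13: ✗
sample_id=14: ✓ → 861
sample_id=15: ✗
sample_id=16: ✓ → 711
sample_id=17: ✗
turbidity_sum = 539 + 367 + 282 + 221 + 805 + 709 + 861 + 711 = 4495
—
[turbidity_sum2: turbidity < 86 AND site = 'tap']
sample_id=5: ✗
sample_id=6: ✗
sample_id=7: ✗
sample_id=8: ✗
sample_id=9: ✓ → 221
sample_id=10: ✗
sample_id=11: ✗
sample_id=12: ✓ → 821
sample_id=13: ✗
sample_id=14: ✗
sample_id=15: ✓ → 587
sample_id=16: ✗
sample_id=17: ✗
turbidity_sum2 = 221 + 821 + 587 = 1629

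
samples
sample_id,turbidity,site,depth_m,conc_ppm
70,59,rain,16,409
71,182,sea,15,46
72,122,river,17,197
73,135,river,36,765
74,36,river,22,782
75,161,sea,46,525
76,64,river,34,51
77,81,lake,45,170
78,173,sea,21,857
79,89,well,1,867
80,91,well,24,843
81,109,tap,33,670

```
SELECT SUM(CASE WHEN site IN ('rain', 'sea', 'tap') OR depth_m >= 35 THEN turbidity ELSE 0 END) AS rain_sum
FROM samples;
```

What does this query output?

900

sample_id=70: ✓ → 59
sample_id=71: ✓ → 182
sample_id=72: ✗
sample_id=73: ✓ → 135
sample_id=74: ✗
sample_id=75: ✓ → 161
sample_id=76: ✗
sample_id=77: ✓ → 81
sample_id=78: ✓ → 173
sample_id=79: ✗
sample_id=80: ✗
sample_id=81: ✓ → 109
rain_sum = 59 + 182 + 135 + 161 + 81 + 173 + 109 = 900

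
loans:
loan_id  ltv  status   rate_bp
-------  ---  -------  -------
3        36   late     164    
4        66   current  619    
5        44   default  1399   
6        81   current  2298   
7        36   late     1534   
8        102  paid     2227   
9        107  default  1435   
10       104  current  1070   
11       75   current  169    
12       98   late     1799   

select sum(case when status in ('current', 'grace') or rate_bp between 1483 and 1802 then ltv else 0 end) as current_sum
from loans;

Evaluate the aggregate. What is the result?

460

loan_id=3: ✗
loan_id=4: ✓ → 66
loan_id=5: ✗
loan_id=6: ✓ → 81
loan_id=7: ✓ → 36
loan_id=8: ✗
loan_id=9: ✗
loan_id=10: ✓ → 104
loan_id=11: ✓ → 75
loan_id=12: ✓ → 98
current_sum = 66 + 81 + 36 + 104 + 75 + 98 = 460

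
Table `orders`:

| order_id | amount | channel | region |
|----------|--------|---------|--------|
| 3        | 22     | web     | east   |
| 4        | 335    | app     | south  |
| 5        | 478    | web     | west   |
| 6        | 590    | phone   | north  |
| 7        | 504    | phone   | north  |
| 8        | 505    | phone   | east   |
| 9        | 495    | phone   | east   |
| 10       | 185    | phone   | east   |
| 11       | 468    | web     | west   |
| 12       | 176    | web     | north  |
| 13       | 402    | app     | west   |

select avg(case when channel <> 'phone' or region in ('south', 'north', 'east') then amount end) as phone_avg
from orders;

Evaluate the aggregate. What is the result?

order_id=3: ✓ → 22
order_id=4: ✓ → 335
order_id=5: ✓ → 478
order_id=6: ✓ → 590
order_id=7: ✓ → 504
order_id=8: ✓ → 505
order_id=9: ✓ → 495
order_id=10: ✓ → 185
order_id=11: ✓ → 468
order_id=12: ✓ → 176
order_id=13: ✓ → 402
phone_avg = (22 + 335 + 478 + 590 + 504 + 505 + 495 + 185 + 468 + 176 + 402) / 11 = 378.1818181818

378.1818181818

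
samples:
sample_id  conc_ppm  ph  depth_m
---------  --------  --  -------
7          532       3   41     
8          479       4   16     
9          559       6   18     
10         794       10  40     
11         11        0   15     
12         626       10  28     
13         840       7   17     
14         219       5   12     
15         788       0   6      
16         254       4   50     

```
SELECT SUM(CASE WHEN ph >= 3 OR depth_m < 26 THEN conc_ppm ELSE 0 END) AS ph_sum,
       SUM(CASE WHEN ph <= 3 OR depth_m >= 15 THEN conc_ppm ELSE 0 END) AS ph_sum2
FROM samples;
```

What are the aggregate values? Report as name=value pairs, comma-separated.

ph_sum=5102, ph_sum2=4883

[ph_sum: ph >= 3 OR depth_m < 26]
sample_id=7: ✓ → 532
sample_id=8: ✓ → 479
sample_id=9: ✓ → 559
sample_id=10: ✓ → 794
sample_id=11: ✓ → 11
sample_id=12: ✓ → 626
sample_id=13: ✓ → 840
sample_id=14: ✓ → 219
sample_id=15: ✓ → 788
sample_id=16: ✓ → 254
ph_sum = 532 + 479 + 559 + 794 + 11 + 626 + 840 + 219 + 788 + 254 = 5102
—
[ph_sum2: ph <= 3 OR depth_m >= 15]
sample_id=7: ✓ → 532
sample_id=8: ✓ → 479
sample_id=9: ✓ → 559
sample_id=10: ✓ → 794
sample_id=11: ✓ → 11
sample_id=12: ✓ → 626
sample_id=13: ✓ → 840
sample_id=14: ✗
sample_id=15: ✓ → 788
sample_id=16: ✓ → 254
ph_sum2 = 532 + 479 + 559 + 794 + 11 + 626 + 840 + 788 + 254 = 4883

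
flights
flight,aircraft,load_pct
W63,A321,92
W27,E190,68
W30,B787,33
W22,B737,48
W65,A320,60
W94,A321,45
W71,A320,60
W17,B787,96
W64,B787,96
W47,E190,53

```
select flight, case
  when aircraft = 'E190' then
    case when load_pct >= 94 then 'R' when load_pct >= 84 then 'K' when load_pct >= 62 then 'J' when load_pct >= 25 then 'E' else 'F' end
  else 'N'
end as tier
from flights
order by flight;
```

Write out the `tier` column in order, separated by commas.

N, N, J, N, E, N, N, N, N, N

flight=W17: aircraft='B787' → outer ELSE → N
flight=W22: aircraft='B737' → outer ELSE → N
flight=W27: aircraft='E190' → inner[load_pct >= 62] → J
flight=W30: aircraft='B787' → outer ELSE → N
flight=W47: aircraft='E190' → inner[load_pct >= 25] → E
flight=W63: aircraft='A321' → outer ELSE → N
flight=W64: aircraft='B787' → outer ELSE → N
flight=W65: aircraft='A320' → outer ELSE → N
flight=W71: aircraft='A320' → outer ELSE → N
flight=W94: aircraft='A321' → outer ELSE → N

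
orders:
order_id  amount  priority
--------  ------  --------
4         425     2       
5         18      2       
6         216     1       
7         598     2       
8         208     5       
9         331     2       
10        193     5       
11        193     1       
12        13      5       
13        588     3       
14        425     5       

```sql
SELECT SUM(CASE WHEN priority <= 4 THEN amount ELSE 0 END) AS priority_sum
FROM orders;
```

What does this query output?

2369

order_id=4: ✓ → 425
order_id=5: ✓ → 18
order_id=6: ✓ → 216
order_id=7: ✓ → 598
order_id=8: ✗
order_id=9: ✓ → 331
order_id=10: ✗
order_id=11: ✓ → 193
order_id=12: ✗
order_id=13: ✓ → 588
order_id=14: ✗
priority_sum = 425 + 18 + 216 + 598 + 331 + 193 + 588 = 2369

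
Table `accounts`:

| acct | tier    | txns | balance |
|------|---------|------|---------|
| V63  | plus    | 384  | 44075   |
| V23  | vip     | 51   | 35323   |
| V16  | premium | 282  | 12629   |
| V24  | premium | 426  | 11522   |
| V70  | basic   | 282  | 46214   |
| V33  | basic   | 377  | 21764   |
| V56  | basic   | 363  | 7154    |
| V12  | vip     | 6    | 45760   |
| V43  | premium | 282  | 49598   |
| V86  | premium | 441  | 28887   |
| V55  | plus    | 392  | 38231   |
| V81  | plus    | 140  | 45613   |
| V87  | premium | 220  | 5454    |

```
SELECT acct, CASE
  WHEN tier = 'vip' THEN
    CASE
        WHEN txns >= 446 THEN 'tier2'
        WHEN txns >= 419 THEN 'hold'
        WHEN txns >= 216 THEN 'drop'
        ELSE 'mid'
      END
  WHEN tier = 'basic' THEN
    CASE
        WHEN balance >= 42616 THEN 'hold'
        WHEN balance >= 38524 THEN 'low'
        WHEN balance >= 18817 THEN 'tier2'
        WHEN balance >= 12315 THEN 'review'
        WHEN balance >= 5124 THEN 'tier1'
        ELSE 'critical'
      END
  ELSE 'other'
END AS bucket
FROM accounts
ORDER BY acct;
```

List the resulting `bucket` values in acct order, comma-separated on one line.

mid, other, mid, other, tier2, other, other, tier1, other, hold, other, other, other

acct=V12: tier='vip' → inner[ELSE] → mid
acct=V16: tier='premium' → outer ELSE → other
acct=V23: tier='vip' → inner[ELSE] → mid
acct=V24: tier='premium' → outer ELSE → other
acct=V33: tier='basic' → inner[balance >= 18817] → tier2
acct=V43: tier='premium' → outer ELSE → other
acct=V55: tier='plus' → outer ELSE → other
acct=V56: tier='basic' → inner[balance >= 5124] → tier1
acct=V63: tier='plus' → outer ELSE → other
acct=V70: tier='basic' → inner[balance >= 42616] → hold
acct=V81: tier='plus' → outer ELSE → other
acct=V86: tier='premium' → outer ELSE → other
acct=V87: tier='premium' → outer ELSE → other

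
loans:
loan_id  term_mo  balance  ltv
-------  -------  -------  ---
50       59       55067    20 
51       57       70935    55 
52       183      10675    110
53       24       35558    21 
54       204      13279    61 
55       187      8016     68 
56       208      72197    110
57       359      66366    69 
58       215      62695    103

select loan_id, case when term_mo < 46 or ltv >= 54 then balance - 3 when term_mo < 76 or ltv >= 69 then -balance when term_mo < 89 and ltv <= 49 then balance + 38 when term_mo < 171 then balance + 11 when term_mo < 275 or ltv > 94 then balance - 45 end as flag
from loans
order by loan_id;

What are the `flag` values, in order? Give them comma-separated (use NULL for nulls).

loan_id=50: term_mo < 76 or ltv >= 69 → -55067
loan_id=51: term_mo < 46 or ltv >= 54 → 70932
loan_id=52: term_mo < 46 or ltv >= 54 → 10672
loan_id=53: term_mo < 46 or ltv >= 54 → 35555
loan_id=54: term_mo < 46 or ltv >= 54 → 13276
loan_id=55: term_mo < 46 or ltv >= 54 → 8013
loan_id=56: term_mo < 46 or ltv >= 54 → 72194
loan_id=57: term_mo < 46 or ltv >= 54 → 66363
loan_id=58: term_mo < 46 or ltv >= 54 → 62692

-55067, 70932, 10672, 35555, 13276, 8013, 72194, 66363, 62692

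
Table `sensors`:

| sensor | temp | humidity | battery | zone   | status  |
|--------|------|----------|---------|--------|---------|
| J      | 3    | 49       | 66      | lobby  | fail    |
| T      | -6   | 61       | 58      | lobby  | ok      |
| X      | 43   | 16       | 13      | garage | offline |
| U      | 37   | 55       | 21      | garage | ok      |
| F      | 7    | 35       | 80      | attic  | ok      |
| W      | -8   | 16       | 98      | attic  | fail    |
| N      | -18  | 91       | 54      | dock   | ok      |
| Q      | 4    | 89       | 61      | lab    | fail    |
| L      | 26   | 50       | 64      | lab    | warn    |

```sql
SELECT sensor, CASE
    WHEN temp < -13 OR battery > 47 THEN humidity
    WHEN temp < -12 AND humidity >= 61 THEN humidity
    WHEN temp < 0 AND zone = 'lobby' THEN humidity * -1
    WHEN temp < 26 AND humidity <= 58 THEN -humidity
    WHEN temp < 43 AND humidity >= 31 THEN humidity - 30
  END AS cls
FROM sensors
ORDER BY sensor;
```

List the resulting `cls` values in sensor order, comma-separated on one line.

sensor=F: temp < -13 OR battery > 47 → 35
sensor=J: temp < -13 OR battery > 47 → 49
sensor=L: temp < -13 OR battery > 47 → 50
sensor=N: temp < -13 OR battery > 47 → 91
sensor=Q: temp < -13 OR battery > 47 → 89
sensor=T: temp < -13 OR battery > 47 → 61
sensor=U: temp < 43 AND humidity >= 31 → 25
sensor=W: temp < -13 OR battery > 47 → 16
sensor=X: (no match → NULL) → NULL

35, 49, 50, 91, 89, 61, 25, 16, NULL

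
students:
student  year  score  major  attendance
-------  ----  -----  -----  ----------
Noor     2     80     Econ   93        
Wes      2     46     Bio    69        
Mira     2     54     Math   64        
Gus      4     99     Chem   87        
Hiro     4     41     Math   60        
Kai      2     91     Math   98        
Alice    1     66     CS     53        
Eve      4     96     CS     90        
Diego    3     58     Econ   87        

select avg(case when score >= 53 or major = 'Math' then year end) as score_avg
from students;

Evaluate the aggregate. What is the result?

2.75

student=Noor: ✓ → 2
student=Wes: ✗
student=Mira: ✓ → 2
student=Gus: ✓ → 4
student=Hiro: ✓ → 4
student=Kai: ✓ → 2
student=Alice: ✓ → 1
student=Eve: ✓ → 4
student=Diego: ✓ → 3
score_avg = (2 + 2 + 4 + 4 + 2 + 1 + 4 + 3) / 8 = 2.75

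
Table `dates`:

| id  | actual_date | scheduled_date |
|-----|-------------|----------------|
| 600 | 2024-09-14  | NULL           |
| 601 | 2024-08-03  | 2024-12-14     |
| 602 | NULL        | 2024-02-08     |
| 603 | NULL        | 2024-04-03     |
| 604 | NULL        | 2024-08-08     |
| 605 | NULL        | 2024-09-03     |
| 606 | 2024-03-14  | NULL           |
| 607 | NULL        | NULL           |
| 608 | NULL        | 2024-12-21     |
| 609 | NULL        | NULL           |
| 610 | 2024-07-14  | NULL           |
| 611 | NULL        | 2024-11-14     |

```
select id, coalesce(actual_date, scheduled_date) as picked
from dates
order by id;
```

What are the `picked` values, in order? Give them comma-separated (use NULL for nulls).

2024-09-14, 2024-08-03, 2024-02-08, 2024-04-03, 2024-08-08, 2024-09-03, 2024-03-14, NULL, 2024-12-21, NULL, 2024-07-14, 2024-11-14

id=600: actual_date=2024-09-14 → 2024-09-14
id=601: actual_date=2024-08-03 → 2024-08-03
id=602: actual_date=NULL, scheduled_date=2024-02-08 → 2024-02-08
id=603: actual_date=NULL, scheduled_date=2024-04-03 → 2024-04-03
id=604: actual_date=NULL, scheduled_date=2024-08-08 → 2024-08-08
id=605: actual_date=NULL, scheduled_date=2024-09-03 → 2024-09-03
id=606: actual_date=2024-03-14 → 2024-03-14
id=607: actual_date=NULL, scheduled_date=NULL (all NULL) → NULL
id=608: actual_date=NULL, scheduled_date=2024-12-21 → 2024-12-21
id=609: actual_date=NULL, scheduled_date=NULL (all NULL) → NULL
id=610: actual_date=2024-07-14 → 2024-07-14
id=611: actual_date=NULL, scheduled_date=2024-11-14 → 2024-11-14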